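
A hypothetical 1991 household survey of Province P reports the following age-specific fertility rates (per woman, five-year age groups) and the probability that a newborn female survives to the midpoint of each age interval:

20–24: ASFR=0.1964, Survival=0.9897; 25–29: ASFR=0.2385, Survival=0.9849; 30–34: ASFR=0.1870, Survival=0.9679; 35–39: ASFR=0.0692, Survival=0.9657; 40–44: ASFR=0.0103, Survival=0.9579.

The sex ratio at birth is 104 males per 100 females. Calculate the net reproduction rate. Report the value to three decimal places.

Proportion female at birth = 100 / (100 + 104) = 0.49020.
Per-age-group product (5 × ASFR × survival probability):
  20–24: 5 × 0.1964 × 0.9897 = 0.97189
  25–29: 5 × 0.2385 × 0.9849 = 1.17449
  30–34: 5 × 0.1870 × 0.9679 = 0.90499
  35–39: 5 × 0.0692 × 0.9657 = 0.33413
  40–44: 5 × 0.0103 × 0.9579 = 0.04933
Sum = 3.43483
NRR = 0.49020 × 3.43483 = 1.68375
NRR > 1, so each generation more than replaces itself.

1.684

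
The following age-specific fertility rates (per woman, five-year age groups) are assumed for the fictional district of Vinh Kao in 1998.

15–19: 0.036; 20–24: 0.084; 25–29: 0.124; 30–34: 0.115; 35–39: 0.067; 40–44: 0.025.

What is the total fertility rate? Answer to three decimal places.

Sum of ASFRs = 0.036 + 0.084 + 0.124 + 0.115 + 0.067 + 0.025 = 0.451
TFR = 5 × 0.451 = 2.255

2.255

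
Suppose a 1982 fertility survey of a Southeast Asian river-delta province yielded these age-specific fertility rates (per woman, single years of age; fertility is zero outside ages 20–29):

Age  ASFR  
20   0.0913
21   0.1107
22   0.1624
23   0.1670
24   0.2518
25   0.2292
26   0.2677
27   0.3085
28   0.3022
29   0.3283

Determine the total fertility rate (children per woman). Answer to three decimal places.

2.219

Sum of ASFRs = 0.0913 + 0.1107 + 0.1624 + 0.1670 + 0.2518 + 0.2292 + 0.2677 + 0.3085 + 0.3022 + 0.3283 = 2.2191
TFR = 2.2191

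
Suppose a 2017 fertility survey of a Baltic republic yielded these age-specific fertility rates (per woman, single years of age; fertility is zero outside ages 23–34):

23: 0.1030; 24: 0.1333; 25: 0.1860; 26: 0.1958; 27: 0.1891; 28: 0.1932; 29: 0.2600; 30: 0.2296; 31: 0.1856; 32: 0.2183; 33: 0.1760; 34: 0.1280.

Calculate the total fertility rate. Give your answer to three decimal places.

Sum of ASFRs = 0.1030 + 0.1333 + 0.1860 + 0.1958 + 0.1891 + 0.1932 + 0.2600 + 0.2296 + 0.1856 + 0.2183 + 0.1760 + 0.1280 = 2.1979
TFR = 2.1979

2.198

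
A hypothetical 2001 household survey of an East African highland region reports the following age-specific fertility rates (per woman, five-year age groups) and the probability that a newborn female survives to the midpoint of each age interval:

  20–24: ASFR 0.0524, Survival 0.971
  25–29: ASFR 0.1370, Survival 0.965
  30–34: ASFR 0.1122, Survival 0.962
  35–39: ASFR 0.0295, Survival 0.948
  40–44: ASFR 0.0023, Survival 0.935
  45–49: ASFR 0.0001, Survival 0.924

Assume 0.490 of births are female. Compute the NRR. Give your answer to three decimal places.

0.787

Proportion female at birth = 0.490.
Survival-weighted fertility by age (5·fₓ·Sₓ):
  20–24: 5 × 0.0524 × 0.971 = 0.25440
  25–29: 5 × 0.1370 × 0.965 = 0.66103
  30–34: 5 × 0.1122 × 0.962 = 0.53968
  35–39: 5 × 0.0295 × 0.948 = 0.13983
  40–44: 5 × 0.0023 × 0.935 = 0.01075
  45–49: 5 × 0.0001 × 0.924 = 0.00046
Sum = 1.60615
NRR = 0.490 × 1.60615 = 0.78701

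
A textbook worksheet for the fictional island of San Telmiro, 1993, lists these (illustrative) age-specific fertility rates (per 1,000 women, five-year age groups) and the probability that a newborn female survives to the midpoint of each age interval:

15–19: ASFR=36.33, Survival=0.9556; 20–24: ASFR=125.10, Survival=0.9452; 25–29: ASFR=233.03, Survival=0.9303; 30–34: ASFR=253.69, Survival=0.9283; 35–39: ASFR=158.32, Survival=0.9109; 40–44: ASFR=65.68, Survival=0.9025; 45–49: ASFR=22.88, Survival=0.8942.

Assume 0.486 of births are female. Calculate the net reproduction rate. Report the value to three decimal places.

Proportion female at birth = 0.486.
Per-age-group product (5 × ASFR × survival probability):
  15–19: 5 × 36.33/1000 × 0.9556 = 0.17358
  20–24: 5 × 125.10/1000 × 0.9452 = 0.59122
  25–29: 5 × 233.03/1000 × 0.9303 = 1.08394
  30–34: 5 × 253.69/1000 × 0.9283 = 1.17750
  35–39: 5 × 158.32/1000 × 0.9109 = 0.72107
  40–44: 5 × 65.68/1000 × 0.9025 = 0.29638
  45–49: 5 × 22.88/1000 × 0.8942 = 0.10230
Sum = 4.14599
NRR = 0.486 × 4.14599 = 2.01495
An NRR exceeding 1 indicates intrinsic growth under these rates.

2.015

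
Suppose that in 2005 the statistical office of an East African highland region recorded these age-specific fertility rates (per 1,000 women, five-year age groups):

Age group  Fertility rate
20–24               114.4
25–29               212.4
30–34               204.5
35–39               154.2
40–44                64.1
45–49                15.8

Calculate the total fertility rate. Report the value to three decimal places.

Sum of ASFRs = 114.4 + 212.4 + 204.5 + 154.2 + 64.1 + 15.8 = 765.4
TFR = 5 × 765.4 / 1000 = 3.827

3.827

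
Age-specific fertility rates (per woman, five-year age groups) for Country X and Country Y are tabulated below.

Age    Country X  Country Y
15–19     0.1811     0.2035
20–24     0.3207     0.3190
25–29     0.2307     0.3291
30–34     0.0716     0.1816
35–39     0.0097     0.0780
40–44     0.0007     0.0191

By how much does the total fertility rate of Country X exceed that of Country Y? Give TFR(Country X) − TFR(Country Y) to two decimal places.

-1.58

Country X:
  Sum of ASFRs = 0.1811 + 0.3207 + 0.2307 + 0.0716 + 0.0097 + 0.0007 = 0.8145
  TFR = 5 × 0.8145 = 4.0725
Country Y:
  Sum of ASFRs = 0.2035 + 0.3190 + 0.3291 + 0.1816 + 0.0780 + 0.0191 = 1.1303
  TFR = 5 × 1.1303 = 5.6515
Difference = 4.0725 − 5.6515 = -1.579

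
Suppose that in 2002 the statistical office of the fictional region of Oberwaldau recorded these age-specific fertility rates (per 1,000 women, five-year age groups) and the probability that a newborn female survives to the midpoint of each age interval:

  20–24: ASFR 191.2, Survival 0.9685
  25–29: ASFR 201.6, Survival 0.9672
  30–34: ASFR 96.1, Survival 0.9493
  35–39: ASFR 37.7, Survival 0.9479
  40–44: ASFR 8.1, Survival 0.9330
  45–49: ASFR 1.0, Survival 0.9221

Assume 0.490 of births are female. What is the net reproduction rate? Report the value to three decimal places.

Proportion female at birth = 0.490.
Survival-weighted fertility by age (5·fₓ·Sₓ):
  20–24: 5 × 191.2/1000 × 0.9685 = 0.92589
  25–29: 5 × 201.6/1000 × 0.9672 = 0.97494
  30–34: 5 × 96.1/1000 × 0.9493 = 0.45614
  35–39: 5 × 37.7/1000 × 0.9479 = 0.17868
  40–44: 5 × 8.1/1000 × 0.9330 = 0.03779
  45–49: 5 × 1.0/1000 × 0.9221 = 0.00461
Sum = 2.57805
NRR = 0.490 × 2.57805 = 1.26324

1.263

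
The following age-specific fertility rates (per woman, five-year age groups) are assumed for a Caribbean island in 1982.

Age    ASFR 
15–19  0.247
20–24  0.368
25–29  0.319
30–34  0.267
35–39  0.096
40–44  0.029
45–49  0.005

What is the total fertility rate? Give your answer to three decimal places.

Sum of ASFRs = 0.247 + 0.368 + 0.319 + 0.267 + 0.096 + 0.029 + 0.005 = 1.331
TFR = 5 × 1.331 = 6.655

6.655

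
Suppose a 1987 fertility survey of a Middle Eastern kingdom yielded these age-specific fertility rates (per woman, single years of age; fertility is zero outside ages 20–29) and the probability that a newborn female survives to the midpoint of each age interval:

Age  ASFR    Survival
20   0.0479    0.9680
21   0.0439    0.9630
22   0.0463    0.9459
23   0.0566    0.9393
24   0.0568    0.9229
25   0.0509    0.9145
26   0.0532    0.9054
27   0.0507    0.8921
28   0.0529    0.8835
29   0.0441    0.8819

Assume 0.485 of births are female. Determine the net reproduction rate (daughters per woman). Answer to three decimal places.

Proportion female at birth = 0.485.
Survival-weighted fertility by age (1·fₓ·Sₓ):
  20: 1 × 0.0479 × 0.9680 = 0.04637
  21: 1 × 0.0439 × 0.9630 = 0.04228
  22: 1 × 0.0463 × 0.9459 = 0.04380
  23: 1 × 0.0566 × 0.9393 = 0.05316
  24: 1 × 0.0568 × 0.9229 = 0.05242
  25: 1 × 0.0509 × 0.9145 = 0.04655
  26: 1 × 0.0532 × 0.9054 = 0.04817
  27: 1 × 0.0507 × 0.8921 = 0.04523
  28: 1 × 0.0529 × 0.8835 = 0.04674
  29: 1 × 0.0441 × 0.8819 = 0.03889
Sum = 0.46361
NRR = 0.485 × 0.46361 = 0.22485
NRR < 1, so the cohort does not fully replace itself.

0.225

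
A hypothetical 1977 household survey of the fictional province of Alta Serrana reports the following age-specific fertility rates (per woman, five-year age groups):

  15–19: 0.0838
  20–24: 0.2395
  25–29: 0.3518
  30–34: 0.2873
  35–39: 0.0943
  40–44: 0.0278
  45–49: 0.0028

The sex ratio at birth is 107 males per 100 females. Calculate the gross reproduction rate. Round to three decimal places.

2.626

Proportion female at birth = 100 / (100 + 107) = 0.48309.
Sum of ASFRs = 0.0838 + 0.2395 + 0.3518 + 0.2873 + 0.0943 + 0.0278 + 0.0028 = 1.0873
TFR = 5 × 1.0873 = 5.4365
GRR = 0.48309 × 5.4365 = 2.62632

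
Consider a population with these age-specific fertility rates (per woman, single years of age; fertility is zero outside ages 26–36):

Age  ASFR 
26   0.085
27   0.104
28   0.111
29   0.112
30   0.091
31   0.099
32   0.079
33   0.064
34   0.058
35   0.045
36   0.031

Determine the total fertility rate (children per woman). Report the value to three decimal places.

0.879

Sum of ASFRs = 0.085 + 0.104 + 0.111 + 0.112 + 0.091 + 0.099 + 0.079 + 0.064 + 0.058 + 0.045 + 0.031 = 0.879
TFR = 0.879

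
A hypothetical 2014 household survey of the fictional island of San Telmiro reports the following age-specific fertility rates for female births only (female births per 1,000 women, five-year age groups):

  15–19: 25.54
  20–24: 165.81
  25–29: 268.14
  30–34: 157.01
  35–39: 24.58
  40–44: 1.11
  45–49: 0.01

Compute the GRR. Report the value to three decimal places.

3.211

Sum of female ASFRs = 25.54 + 165.81 + 268.14 + 157.01 + 24.58 + 1.11 + 0.01 = 642.20
GRR = 5 × 642.20 / 1000 = 3.211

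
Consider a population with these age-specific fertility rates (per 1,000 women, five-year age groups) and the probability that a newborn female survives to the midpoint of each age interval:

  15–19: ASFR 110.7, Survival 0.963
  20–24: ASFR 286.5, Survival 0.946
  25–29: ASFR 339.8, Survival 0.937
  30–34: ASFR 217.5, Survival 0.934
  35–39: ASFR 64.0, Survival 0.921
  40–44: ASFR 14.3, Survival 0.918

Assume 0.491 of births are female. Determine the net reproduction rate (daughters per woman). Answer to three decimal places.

2.384

Proportion female at birth = 0.491.
Per-age-group product (5 × ASFR × survival probability):
  15–19: 5 × 110.7/1000 × 0.963 = 0.53302
  20–24: 5 × 286.5/1000 × 0.946 = 1.35515
  25–29: 5 × 339.8/1000 × 0.937 = 1.59196
  30–34: 5 × 217.5/1000 × 0.934 = 1.01573
  35–39: 5 × 64.0/1000 × 0.921 = 0.29472
  40–44: 5 × 14.3/1000 × 0.918 = 0.06564
Sum = 4.85622
NRR = 0.491 × 4.85622 = 2.38440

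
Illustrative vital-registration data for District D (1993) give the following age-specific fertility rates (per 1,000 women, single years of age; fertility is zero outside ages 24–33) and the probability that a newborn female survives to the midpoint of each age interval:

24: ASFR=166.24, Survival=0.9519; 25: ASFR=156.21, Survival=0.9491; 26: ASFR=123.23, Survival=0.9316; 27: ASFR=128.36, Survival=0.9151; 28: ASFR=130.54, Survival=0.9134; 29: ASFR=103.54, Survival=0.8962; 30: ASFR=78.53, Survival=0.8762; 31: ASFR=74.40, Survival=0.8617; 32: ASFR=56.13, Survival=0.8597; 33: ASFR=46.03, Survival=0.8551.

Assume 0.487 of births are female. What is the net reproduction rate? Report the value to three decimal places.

Proportion female at birth = 0.487.
Each age group contributes 1 × ASFR × survival:
  24: 1 × 166.24/1000 × 0.9519 = 0.15824
  25: 1 × 156.21/1000 × 0.9491 = 0.14826
  26: 1 × 123.23/1000 × 0.9316 = 0.11480
  27: 1 × 128.36/1000 × 0.9151 = 0.11746
  28: 1 × 130.54/1000 × 0.9134 = 0.11924
  29: 1 × 103.54/1000 × 0.8962 = 0.09279
  30: 1 × 78.53/1000 × 0.8762 = 0.06881
  31: 1 × 74.40/1000 × 0.8617 = 0.06411
  32: 1 × 56.13/1000 × 0.8597 = 0.04825
  33: 1 × 46.03/1000 × 0.8551 = 0.03936
Sum = 0.97132
NRR = 0.487 × 0.97132 = 0.47303

0.473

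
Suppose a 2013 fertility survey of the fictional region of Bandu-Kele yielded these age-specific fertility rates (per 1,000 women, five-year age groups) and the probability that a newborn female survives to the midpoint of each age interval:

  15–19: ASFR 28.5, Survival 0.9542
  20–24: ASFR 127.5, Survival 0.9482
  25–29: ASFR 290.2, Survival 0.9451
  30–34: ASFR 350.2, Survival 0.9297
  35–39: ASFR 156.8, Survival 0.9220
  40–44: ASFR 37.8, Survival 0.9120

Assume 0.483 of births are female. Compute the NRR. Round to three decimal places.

2.239

Proportion female at birth = 0.483.
Each age group contributes 5 × ASFR × survival:
  15–19: 5 × 28.5/1000 × 0.9542 = 0.13597
  20–24: 5 × 127.5/1000 × 0.9482 = 0.60448
  25–29: 5 × 290.2/1000 × 0.9451 = 1.37134
  30–34: 5 × 350.2/1000 × 0.9297 = 1.62790
  35–39: 5 × 156.8/1000 × 0.9220 = 0.72285
  40–44: 5 × 37.8/1000 × 0.9120 = 0.17237
Sum = 4.63491
NRR = 0.483 × 4.63491 = 2.23866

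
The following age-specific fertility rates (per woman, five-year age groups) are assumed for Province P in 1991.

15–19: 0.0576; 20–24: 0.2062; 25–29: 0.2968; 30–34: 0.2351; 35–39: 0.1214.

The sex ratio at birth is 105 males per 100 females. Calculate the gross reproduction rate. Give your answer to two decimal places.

2.24

Proportion female at birth = 100 / (100 + 105) = 0.48780.
Sum of ASFRs = 0.0576 + 0.2062 + 0.2968 + 0.2351 + 0.1214 = 0.9171
TFR = 5 × 0.9171 = 4.5855
GRR = 0.48780 × 4.5855 = 2.23681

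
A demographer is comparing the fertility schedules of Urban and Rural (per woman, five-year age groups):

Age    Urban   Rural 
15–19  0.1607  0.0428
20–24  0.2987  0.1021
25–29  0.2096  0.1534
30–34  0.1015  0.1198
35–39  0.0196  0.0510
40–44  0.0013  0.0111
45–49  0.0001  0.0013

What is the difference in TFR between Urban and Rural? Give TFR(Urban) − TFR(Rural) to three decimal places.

Urban:
  Sum of ASFRs = 0.1607 + 0.2987 + 0.2096 + 0.1015 + 0.0196 + 0.0013 + 0.0001 = 0.7915
  TFR = 5 × 0.7915 = 3.9575
Rural:
  Sum of ASFRs = 0.0428 + 0.1021 + 0.1534 + 0.1198 + 0.0510 + 0.0111 + 0.0013 = 0.4815
  TFR = 5 × 0.4815 = 2.4075
Difference = 3.9575 − 2.4075 = 1.55

1.550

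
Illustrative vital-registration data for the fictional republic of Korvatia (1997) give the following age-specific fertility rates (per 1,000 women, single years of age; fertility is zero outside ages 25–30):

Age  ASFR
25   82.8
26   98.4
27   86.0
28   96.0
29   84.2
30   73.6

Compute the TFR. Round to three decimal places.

0.521

Sum of ASFRs = 82.8 + 98.4 + 86.0 + 96.0 + 84.2 + 73.6 = 521.0
TFR = 521.0 / 1000 = 0.521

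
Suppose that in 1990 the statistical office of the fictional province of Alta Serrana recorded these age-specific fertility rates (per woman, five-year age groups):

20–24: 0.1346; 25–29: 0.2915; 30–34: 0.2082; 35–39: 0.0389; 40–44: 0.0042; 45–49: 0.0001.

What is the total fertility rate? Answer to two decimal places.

Sum of ASFRs = 0.1346 + 0.2915 + 0.2082 + 0.0389 + 0.0042 + 0.0001 = 0.6775
TFR = 5 × 0.6775 = 3.3875

3.39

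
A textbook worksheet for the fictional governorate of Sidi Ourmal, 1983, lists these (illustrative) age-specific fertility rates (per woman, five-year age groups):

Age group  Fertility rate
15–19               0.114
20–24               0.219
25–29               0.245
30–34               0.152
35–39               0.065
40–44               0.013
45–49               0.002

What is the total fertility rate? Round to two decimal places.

4.05

Sum of ASFRs = 0.114 + 0.219 + 0.245 + 0.152 + 0.065 + 0.013 + 0.002 = 0.810
TFR = 5 × 0.810 = 4.05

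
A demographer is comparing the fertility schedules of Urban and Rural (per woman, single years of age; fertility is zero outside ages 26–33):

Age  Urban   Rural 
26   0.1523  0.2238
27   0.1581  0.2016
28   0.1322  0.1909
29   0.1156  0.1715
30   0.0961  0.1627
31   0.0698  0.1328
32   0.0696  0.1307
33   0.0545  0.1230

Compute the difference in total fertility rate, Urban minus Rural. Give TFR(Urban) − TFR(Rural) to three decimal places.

-0.489

Urban:
  Sum of ASFRs = 0.1523 + 0.1581 + 0.1322 + 0.1156 + 0.0961 + 0.0698 + 0.0696 + 0.0545 = 0.8482
  TFR = 0.8482
Rural:
  Sum of ASFRs = 0.2238 + 0.2016 + 0.1909 + 0.1715 + 0.1627 + 0.1328 + 0.1307 + 0.1230 = 1.3370
  TFR = 1.337
Difference = 0.8482 − 1.337 = -0.4888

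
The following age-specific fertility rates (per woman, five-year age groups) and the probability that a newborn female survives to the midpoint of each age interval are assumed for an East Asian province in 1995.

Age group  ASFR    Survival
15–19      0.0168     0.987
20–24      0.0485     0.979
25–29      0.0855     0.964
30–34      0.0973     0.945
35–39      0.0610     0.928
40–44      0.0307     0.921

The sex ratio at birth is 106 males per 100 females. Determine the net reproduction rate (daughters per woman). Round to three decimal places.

0.785

Proportion female at birth = 100 / (100 + 106) = 0.48544.
Weighting each age-specific rate by interval width and survival:
  15–19: 5 × 0.0168 × 0.987 = 0.08291
  20–24: 5 × 0.0485 × 0.979 = 0.23741
  25–29: 5 × 0.0855 × 0.964 = 0.41211
  30–34: 5 × 0.0973 × 0.945 = 0.45974
  35–39: 5 × 0.0610 × 0.928 = 0.28304
  40–44: 5 × 0.0307 × 0.921 = 0.14137
Sum = 1.61658
NRR = 0.48544 × 1.61658 = 0.78475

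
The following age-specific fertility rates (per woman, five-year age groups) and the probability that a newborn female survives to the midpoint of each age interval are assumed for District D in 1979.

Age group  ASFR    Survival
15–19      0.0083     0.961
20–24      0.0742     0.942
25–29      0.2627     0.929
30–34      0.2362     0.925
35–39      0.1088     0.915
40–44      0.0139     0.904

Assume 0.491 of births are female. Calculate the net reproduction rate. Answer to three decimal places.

1.602

Proportion female at birth = 0.491.
Weighting each age-specific rate by interval width and survival:
  15–19: 5 × 0.0083 × 0.961 = 0.03988
  20–24: 5 × 0.0742 × 0.942 = 0.34948
  25–29: 5 × 0.2627 × 0.929 = 1.22024
  30–34: 5 × 0.2362 × 0.925 = 1.09243
  35–39: 5 × 0.1088 × 0.915 = 0.49776
  40–44: 5 × 0.0139 × 0.904 = 0.06283
Sum = 3.26262
NRR = 0.491 × 3.26262 = 1.60195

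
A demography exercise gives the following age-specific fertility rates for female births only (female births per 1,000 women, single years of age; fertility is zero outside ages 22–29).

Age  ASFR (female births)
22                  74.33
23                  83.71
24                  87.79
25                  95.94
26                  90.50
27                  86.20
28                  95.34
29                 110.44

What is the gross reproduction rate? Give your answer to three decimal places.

0.724

Sum of female ASFRs = 74.33 + 83.71 + 87.79 + 95.94 + 90.50 + 86.20 + 95.34 + 110.44 = 724.25
GRR = 724.25 / 1000 = 0.72425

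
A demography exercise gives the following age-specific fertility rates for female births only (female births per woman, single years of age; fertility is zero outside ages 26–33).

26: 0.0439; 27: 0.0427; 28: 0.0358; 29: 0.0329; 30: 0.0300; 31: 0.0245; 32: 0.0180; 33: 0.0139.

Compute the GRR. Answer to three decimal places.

0.242

Sum of female ASFRs = 0.0439 + 0.0427 + 0.0358 + 0.0329 + 0.0300 + 0.0245 + 0.0180 + 0.0139 = 0.2417
GRR = 0.2417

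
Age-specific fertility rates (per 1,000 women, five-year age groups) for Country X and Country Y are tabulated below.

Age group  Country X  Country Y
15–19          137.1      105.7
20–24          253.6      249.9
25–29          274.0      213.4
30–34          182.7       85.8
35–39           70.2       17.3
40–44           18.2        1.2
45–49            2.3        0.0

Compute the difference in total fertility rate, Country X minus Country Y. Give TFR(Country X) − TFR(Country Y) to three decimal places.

1.324

Country X:
  Sum of ASFRs = 137.1 + 253.6 + 274.0 + 182.7 + 70.2 + 18.2 + 2.3 = 938.1
  TFR = 5 × 938.1 / 1000 = 4.6905
Country Y:
  Sum of ASFRs = 105.7 + 249.9 + 213.4 + 85.8 + 17.3 + 1.2 + 0.0 = 673.3
  TFR = 5 × 673.3 / 1000 = 3.3665
Difference = 4.6905 − 3.3665 = 1.324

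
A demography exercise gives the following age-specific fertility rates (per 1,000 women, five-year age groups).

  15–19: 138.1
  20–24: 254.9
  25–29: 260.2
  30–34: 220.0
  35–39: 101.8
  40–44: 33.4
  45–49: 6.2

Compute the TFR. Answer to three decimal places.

Sum of ASFRs = 138.1 + 254.9 + 260.2 + 220.0 + 101.8 + 33.4 + 6.2 = 1014.6
TFR = 5 × 1014.6 / 1000 = 5.073

5.073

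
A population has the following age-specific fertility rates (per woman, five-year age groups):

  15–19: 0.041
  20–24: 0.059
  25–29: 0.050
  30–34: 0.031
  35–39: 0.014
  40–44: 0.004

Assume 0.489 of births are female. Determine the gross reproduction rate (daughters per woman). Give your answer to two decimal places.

0.49

Proportion female at birth = 0.489.
Sum of ASFRs = 0.041 + 0.059 + 0.050 + 0.031 + 0.014 + 0.004 = 0.199
TFR = 5 × 0.199 = 0.995
GRR = 0.489 × 0.995 = 0.48656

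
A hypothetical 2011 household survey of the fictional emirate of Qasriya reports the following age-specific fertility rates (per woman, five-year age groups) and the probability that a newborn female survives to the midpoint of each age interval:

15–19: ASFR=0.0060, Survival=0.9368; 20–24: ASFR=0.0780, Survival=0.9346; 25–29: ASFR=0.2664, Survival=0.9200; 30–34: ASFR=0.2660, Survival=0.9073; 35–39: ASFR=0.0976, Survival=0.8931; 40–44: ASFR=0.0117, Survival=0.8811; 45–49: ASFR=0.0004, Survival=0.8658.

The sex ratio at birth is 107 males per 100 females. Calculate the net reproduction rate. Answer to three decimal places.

1.601

Proportion female at birth = 100 / (100 + 107) = 0.48309.
Per-age-group product (5 × ASFR × survival probability):
  15–19: 5 × 0.0060 × 0.9368 = 0.02810
  20–24: 5 × 0.0780 × 0.9346 = 0.36449
  25–29: 5 × 0.2664 × 0.9200 = 1.22544
  30–34: 5 × 0.2660 × 0.9073 = 1.20671
  35–39: 5 × 0.0976 × 0.8931 = 0.43583
  40–44: 5 × 0.0117 × 0.8811 = 0.05154
  45–49: 5 × 0.0004 × 0.8658 = 0.00173
Sum = 3.31384
NRR = 0.48309 × 3.31384 = 1.60088
With NRR above 1 the population is above replacement fertility.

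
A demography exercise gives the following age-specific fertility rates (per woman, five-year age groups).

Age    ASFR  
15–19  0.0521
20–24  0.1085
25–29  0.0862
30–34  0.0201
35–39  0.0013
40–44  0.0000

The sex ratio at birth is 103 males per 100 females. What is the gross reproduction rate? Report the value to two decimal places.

Proportion female at birth = 100 / (100 + 103) = 0.49261.
Sum of ASFRs = 0.0521 + 0.1085 + 0.0862 + 0.0201 + 0.0013 + 0.0000 = 0.2682
TFR = 5 × 0.2682 = 1.341
GRR = 0.49261 × 1.341 = 0.66059

0.66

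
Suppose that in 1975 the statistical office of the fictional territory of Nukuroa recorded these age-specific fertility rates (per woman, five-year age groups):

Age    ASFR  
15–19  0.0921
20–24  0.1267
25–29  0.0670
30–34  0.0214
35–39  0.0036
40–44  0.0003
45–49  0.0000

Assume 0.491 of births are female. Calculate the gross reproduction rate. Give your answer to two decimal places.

0.76

Proportion female at birth = 0.491.
Sum of ASFRs = 0.0921 + 0.1267 + 0.0670 + 0.0214 + 0.0036 + 0.0003 + 0.0000 = 0.3111
TFR = 5 × 0.3111 = 1.5555
GRR = 0.491 × 1.5555 = 0.76375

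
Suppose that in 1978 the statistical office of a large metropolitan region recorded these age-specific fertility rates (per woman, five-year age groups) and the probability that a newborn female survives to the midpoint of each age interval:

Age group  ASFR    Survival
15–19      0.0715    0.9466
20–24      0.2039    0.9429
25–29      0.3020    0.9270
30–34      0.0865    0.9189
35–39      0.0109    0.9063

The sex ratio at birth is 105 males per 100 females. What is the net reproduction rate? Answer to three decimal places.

Proportion female at birth = 100 / (100 + 105) = 0.48780.
Per-age-group product (5 × ASFR × survival probability):
  15–19: 5 × 0.0715 × 0.9466 = 0.33841
  20–24: 5 × 0.2039 × 0.9429 = 0.96129
  25–29: 5 × 0.3020 × 0.9270 = 1.39977
  30–34: 5 × 0.0865 × 0.9189 = 0.39742
  35–39: 5 × 0.0109 × 0.9063 = 0.04939
Sum = 3.14628
NRR = 0.48780 × 3.14628 = 1.53476
NRR > 1, so each generation more than replaces itself.

1.535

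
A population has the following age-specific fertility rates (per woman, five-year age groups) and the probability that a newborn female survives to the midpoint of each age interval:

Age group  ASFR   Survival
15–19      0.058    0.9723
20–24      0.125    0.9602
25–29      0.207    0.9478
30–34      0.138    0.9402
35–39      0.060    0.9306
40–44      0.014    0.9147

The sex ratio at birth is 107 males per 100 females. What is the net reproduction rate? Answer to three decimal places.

1.379

Proportion female at birth = 100 / (100 + 107) = 0.48309.
Per-age-group product (5 × ASFR × survival probability):
  15–19: 5 × 0.058 × 0.9723 = 0.28197
  20–24: 5 × 0.125 × 0.9602 = 0.60013
  25–29: 5 × 0.207 × 0.9478 = 0.98097
  30–34: 5 × 0.138 × 0.9402 = 0.64874
  35–39: 5 × 0.060 × 0.9306 = 0.27918
  40–44: 5 × 0.014 × 0.9147 = 0.06403
Sum = 2.85502
NRR = 0.48309 × 2.85502 = 1.37923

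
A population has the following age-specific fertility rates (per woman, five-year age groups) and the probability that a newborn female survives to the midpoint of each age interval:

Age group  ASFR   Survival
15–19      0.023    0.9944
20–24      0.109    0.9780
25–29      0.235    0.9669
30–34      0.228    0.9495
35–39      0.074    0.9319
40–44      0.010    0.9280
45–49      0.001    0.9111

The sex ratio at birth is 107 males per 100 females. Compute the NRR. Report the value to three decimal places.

Proportion female at birth = 100 / (100 + 107) = 0.48309.
Survival-weighted fertility by age (5·fₓ·Sₓ):
  15–19: 5 × 0.023 × 0.9944 = 0.11436
  20–24: 5 × 0.109 × 0.9780 = 0.53301
  25–29: 5 × 0.235 × 0.9669 = 1.13611
  30–34: 5 × 0.228 × 0.9495 = 1.08243
  35–39: 5 × 0.074 × 0.9319 = 0.34480
  40–44: 5 × 0.010 × 0.9280 = 0.04640
  45–49: 5 × 0.001 × 0.9111 = 0.00456
Sum = 3.26167
NRR = 0.48309 × 3.26167 = 1.57568
An NRR exceeding 1 indicates intrinsic growth under these rates.

1.576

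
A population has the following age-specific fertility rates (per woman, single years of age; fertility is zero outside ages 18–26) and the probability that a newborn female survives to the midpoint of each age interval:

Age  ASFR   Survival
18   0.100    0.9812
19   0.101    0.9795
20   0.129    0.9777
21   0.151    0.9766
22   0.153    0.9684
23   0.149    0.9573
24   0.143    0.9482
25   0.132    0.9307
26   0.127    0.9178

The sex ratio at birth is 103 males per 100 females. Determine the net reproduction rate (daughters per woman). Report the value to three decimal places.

Proportion female at birth = 100 / (100 + 103) = 0.49261.
Each age group contributes 1 × ASFR × survival:
  18: 1 × 0.100 × 0.9812 = 0.09812
  19: 1 × 0.101 × 0.9795 = 0.09893
  20: 1 × 0.129 × 0.9777 = 0.12612
  21: 1 × 0.151 × 0.9766 = 0.14747
  22: 1 × 0.153 × 0.9684 = 0.14817
  23: 1 × 0.149 × 0.9573 = 0.14264
  24: 1 × 0.143 × 0.9482 = 0.13559
  25: 1 × 0.132 × 0.9307 = 0.12285
  26: 1 × 0.127 × 0.9178 = 0.11656
Sum = 1.13645
NRR = 0.49261 × 1.13645 = 0.55983
An NRR under 1 implies long-run decline under these rates.

0.560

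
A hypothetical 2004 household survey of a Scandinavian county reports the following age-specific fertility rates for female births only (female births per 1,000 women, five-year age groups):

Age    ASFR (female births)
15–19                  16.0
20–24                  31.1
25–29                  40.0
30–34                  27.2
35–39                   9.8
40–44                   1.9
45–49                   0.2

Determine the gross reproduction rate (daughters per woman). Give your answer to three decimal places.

0.631

Sum of female ASFRs = 16.0 + 31.1 + 40.0 + 27.2 + 9.8 + 1.9 + 0.2 = 126.2
GRR = 5 × 126.2 / 1000 = 0.631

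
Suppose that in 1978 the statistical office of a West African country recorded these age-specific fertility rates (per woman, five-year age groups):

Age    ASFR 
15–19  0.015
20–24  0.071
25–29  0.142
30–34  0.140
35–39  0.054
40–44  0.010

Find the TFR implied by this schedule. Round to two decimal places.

2.16

Sum of ASFRs = 0.015 + 0.071 + 0.142 + 0.140 + 0.054 + 0.010 = 0.432
TFR = 5 × 0.432 = 2.16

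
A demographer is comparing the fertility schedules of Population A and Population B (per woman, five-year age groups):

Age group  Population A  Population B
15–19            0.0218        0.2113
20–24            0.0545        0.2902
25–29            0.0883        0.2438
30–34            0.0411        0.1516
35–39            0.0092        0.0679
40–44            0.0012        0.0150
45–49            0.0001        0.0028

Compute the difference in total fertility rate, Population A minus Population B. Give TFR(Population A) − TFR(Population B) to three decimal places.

Population A:
  Sum of ASFRs = 0.0218 + 0.0545 + 0.0883 + 0.0411 + 0.0092 + 0.0012 + 0.0001 = 0.2162
  TFR = 5 × 0.2162 = 1.081
Population B:
  Sum of ASFRs = 0.2113 + 0.2902 + 0.2438 + 0.1516 + 0.0679 + 0.0150 + 0.0028 = 0.9826
  TFR = 5 × 0.9826 = 4.913
Difference = 1.081 − 4.913 = -3.832

-3.832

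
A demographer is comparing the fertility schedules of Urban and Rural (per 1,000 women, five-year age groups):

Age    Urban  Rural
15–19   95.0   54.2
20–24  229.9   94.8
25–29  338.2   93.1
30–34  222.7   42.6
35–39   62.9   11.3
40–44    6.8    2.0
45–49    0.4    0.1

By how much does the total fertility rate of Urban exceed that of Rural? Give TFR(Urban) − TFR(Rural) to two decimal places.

3.29

Urban:
  Sum of ASFRs = 95.0 + 229.9 + 338.2 + 222.7 + 62.9 + 6.8 + 0.4 = 955.9
  TFR = 5 × 955.9 / 1000 = 4.7795
Rural:
  Sum of ASFRs = 54.2 + 94.8 + 93.1 + 42.6 + 11.3 + 2.0 + 0.1 = 298.1
  TFR = 5 × 298.1 / 1000 = 1.4905
Difference = 4.7795 − 1.4905 = 3.289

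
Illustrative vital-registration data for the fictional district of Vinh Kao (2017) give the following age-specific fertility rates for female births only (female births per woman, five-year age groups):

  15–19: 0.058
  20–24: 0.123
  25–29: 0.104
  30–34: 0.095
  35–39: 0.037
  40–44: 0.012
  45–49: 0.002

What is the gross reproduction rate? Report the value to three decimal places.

2.155

Sum of female ASFRs = 0.058 + 0.123 + 0.104 + 0.095 + 0.037 + 0.012 + 0.002 = 0.431
GRR = 5 × 0.431 = 2.155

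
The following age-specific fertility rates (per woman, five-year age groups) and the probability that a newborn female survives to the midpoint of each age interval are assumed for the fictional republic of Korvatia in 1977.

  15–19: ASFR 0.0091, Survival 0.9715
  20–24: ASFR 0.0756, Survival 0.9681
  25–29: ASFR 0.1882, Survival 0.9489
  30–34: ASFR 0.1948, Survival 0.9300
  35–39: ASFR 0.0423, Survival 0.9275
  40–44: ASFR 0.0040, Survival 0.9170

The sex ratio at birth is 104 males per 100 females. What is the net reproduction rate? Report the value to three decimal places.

1.188

Proportion female at birth = 100 / (100 + 104) = 0.49020.
Weighting each age-specific rate by interval width and survival:
  15–19: 5 × 0.0091 × 0.9715 = 0.04420
  20–24: 5 × 0.0756 × 0.9681 = 0.36594
  25–29: 5 × 0.1882 × 0.9489 = 0.89291
  30–34: 5 × 0.1948 × 0.9300 = 0.90582
  35–39: 5 × 0.0423 × 0.9275 = 0.19617
  40–44: 5 × 0.0040 × 0.9170 = 0.01834
Sum = 2.42338
NRR = 0.49020 × 2.42338 = 1.18794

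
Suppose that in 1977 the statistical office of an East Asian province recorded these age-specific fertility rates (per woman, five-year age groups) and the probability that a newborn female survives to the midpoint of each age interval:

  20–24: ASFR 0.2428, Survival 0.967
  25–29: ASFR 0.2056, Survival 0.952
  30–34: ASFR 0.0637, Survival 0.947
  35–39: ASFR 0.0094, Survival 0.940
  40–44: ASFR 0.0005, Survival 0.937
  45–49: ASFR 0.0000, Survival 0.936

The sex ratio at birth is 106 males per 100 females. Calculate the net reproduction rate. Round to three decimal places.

1.214

Proportion female at birth = 100 / (100 + 106) = 0.48544.
Weighting each age-specific rate by interval width and survival:
  20–24: 5 × 0.2428 × 0.967 = 1.17394
  25–29: 5 × 0.2056 × 0.952 = 0.97866
  30–34: 5 × 0.0637 × 0.947 = 0.30162
  35–39: 5 × 0.0094 × 0.940 = 0.04418
  40–44: 5 × 0.0005 × 0.937 = 0.00234
  45–49: 5 × 0.0000 × 0.936 = 0.00000
Sum = 2.50074
NRR = 0.48544 × 2.50074 = 1.21396
An NRR exceeding 1 indicates intrinsic growth under these rates.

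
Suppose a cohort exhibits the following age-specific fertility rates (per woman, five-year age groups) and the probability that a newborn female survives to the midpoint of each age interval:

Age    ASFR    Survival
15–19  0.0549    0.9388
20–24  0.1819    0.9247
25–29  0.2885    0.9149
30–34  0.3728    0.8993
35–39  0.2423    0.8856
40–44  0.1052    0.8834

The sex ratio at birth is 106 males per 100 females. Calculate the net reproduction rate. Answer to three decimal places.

2.734

Proportion female at birth = 100 / (100 + 106) = 0.48544.
Survival-weighted fertility by age (5·fₓ·Sₓ):
  15–19: 5 × 0.0549 × 0.9388 = 0.25770
  20–24: 5 × 0.1819 × 0.9247 = 0.84101
  25–29: 5 × 0.2885 × 0.9149 = 1.31974
  30–34: 5 × 0.3728 × 0.8993 = 1.67630
  35–39: 5 × 0.2423 × 0.8856 = 1.07290
  40–44: 5 × 0.1052 × 0.8834 = 0.46467
Sum = 5.63232
NRR = 0.48544 × 5.63232 = 2.73415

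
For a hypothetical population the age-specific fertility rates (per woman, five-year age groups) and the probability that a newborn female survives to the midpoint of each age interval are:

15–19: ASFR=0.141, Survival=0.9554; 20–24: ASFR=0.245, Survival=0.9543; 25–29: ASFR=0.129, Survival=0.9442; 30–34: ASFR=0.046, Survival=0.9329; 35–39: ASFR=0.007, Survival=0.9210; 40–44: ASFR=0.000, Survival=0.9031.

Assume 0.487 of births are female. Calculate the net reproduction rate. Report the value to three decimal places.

1.314

Proportion female at birth = 0.487.
Weighting each age-specific rate by interval width and survival:
  15–19: 5 × 0.141 × 0.9554 = 0.67356
  20–24: 5 × 0.245 × 0.9543 = 1.16902
  25–29: 5 × 0.129 × 0.9442 = 0.60901
  30–34: 5 × 0.046 × 0.9329 = 0.21457
  35–39: 5 × 0.007 × 0.9210 = 0.03224
  40–44: 5 × 0.000 × 0.9031 = 0.00000
Sum = 2.69840
NRR = 0.487 × 2.69840 = 1.31412
With NRR above 1 the population is above replacement fertility.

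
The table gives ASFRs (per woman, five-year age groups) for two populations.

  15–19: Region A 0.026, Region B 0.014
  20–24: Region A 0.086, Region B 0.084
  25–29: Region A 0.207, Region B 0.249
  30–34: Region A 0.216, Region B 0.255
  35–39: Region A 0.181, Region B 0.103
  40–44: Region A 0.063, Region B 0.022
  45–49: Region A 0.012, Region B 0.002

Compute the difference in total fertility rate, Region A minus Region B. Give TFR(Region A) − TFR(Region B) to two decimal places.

Region A:
  Sum of ASFRs = 0.026 + 0.086 + 0.207 + 0.216 + 0.181 + 0.063 + 0.012 = 0.791
  TFR = 5 × 0.791 = 3.955
Region B:
  Sum of ASFRs = 0.014 + 0.084 + 0.249 + 0.255 + 0.103 + 0.022 + 0.002 = 0.729
  TFR = 5 × 0.729 = 3.645
Difference = 3.955 − 3.645 = 0.31

0.31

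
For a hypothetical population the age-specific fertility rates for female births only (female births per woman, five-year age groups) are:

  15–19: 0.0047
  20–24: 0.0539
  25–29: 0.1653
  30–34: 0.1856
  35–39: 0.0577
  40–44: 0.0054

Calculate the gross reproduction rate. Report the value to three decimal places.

Sum of female ASFRs = 0.0047 + 0.0539 + 0.1653 + 0.1856 + 0.0577 + 0.0054 = 0.4726
GRR = 5 × 0.4726 = 2.363

2.363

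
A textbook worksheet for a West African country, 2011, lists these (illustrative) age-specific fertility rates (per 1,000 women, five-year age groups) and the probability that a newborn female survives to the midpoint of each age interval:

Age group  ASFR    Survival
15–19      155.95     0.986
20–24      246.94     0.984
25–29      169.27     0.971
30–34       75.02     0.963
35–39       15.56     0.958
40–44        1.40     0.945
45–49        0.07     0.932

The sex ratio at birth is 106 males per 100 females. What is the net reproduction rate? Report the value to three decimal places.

Proportion female at birth = 100 / (100 + 106) = 0.48544.
Each age group contributes 5 × ASFR × survival:
  15–19: 5 × 155.95/1000 × 0.986 = 0.76883
  20–24: 5 × 246.94/1000 × 0.984 = 1.21494
  25–29: 5 × 169.27/1000 × 0.971 = 0.82181
  30–34: 5 × 75.02/1000 × 0.963 = 0.36122
  35–39: 5 × 15.56/1000 × 0.958 = 0.07453
  40–44: 5 × 1.40/1000 × 0.945 = 0.00662
  45–49: 5 × 0.07/1000 × 0.932 = 0.00033
Sum = 3.24828
NRR = 0.48544 × 3.24828 = 1.57685

1.577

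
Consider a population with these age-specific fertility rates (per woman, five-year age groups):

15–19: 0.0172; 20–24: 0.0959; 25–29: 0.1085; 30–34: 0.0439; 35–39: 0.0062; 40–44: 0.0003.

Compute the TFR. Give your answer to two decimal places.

Sum of ASFRs = 0.0172 + 0.0959 + 0.1085 + 0.0439 + 0.0062 + 0.0003 = 0.2720
TFR = 5 × 0.2720 = 1.36

1.36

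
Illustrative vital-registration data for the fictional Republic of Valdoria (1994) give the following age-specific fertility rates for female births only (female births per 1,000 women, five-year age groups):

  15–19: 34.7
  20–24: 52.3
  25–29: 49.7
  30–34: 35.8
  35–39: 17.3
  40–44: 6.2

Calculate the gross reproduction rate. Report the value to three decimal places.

0.980

Sum of female ASFRs = 34.7 + 52.3 + 49.7 + 35.8 + 17.3 + 6.2 = 196.0
GRR = 5 × 196.0 / 1000 = 0.98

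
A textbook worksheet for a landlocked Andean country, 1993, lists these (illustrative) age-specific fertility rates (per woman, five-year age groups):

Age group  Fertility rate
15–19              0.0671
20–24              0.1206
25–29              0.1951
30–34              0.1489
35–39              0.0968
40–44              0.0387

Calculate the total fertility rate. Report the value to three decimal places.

3.336

Sum of ASFRs = 0.0671 + 0.1206 + 0.1951 + 0.1489 + 0.0968 + 0.0387 = 0.6672
TFR = 5 × 0.6672 = 3.336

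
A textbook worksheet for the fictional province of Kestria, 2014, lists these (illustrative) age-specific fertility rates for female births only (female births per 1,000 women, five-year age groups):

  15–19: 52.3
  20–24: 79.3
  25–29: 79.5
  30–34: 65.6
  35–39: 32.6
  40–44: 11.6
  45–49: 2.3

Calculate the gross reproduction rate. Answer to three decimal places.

Sum of female ASFRs = 52.3 + 79.3 + 79.5 + 65.6 + 32.6 + 11.6 + 2.3 = 323.2
GRR = 5 × 323.2 / 1000 = 1.616

1.616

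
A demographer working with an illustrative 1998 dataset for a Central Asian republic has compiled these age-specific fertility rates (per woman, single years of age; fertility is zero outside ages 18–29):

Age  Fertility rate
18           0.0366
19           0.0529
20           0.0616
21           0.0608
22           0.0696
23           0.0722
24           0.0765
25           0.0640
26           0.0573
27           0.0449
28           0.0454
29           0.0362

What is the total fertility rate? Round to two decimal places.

Sum of ASFRs = 0.0366 + 0.0529 + 0.0616 + 0.0608 + 0.0696 + 0.0722 + 0.0765 + 0.0640 + 0.0573 + 0.0449 + 0.0454 + 0.0362 = 0.6780
TFR = 0.678

0.68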